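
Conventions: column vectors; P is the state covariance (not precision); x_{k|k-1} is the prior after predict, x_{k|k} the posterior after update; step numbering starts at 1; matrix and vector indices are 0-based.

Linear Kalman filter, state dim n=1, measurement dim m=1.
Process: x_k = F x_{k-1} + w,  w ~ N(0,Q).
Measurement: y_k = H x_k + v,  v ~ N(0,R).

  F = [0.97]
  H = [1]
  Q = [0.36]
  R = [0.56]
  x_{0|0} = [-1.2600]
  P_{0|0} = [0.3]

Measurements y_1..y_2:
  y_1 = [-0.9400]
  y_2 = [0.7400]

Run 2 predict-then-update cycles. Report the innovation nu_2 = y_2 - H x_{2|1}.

innov = [1.7793]

step 1: x^-=[-1.2222]  P^-=[0.6423]  S=[1.2023]  K=[0.5342]  nu=[0.2822]  x^+=[-1.0714]  P^+=[0.2992]
step 2: x^-=[-1.0393]  P^-=[0.6415]  S=[1.2015]  K=[0.5339]  nu=[1.7793]  x^+=[-0.0893]  P^+=[0.2990]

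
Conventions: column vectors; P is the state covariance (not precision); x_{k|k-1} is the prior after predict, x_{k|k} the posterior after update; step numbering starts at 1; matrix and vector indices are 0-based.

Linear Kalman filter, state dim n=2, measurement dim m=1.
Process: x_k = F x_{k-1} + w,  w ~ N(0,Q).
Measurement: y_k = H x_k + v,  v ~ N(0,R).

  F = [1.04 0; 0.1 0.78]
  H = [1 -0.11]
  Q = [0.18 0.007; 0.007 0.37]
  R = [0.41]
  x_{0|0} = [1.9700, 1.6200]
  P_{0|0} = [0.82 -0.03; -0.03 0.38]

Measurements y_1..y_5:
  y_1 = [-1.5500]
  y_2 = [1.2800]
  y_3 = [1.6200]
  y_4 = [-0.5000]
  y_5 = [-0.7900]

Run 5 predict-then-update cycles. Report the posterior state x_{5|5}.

step 1: x^-=[2.0488, 1.4606]  P^-=[1.0669 0.0679; 0.0679 0.6047]  S=[1.4693]  K=[0.7211; 0.0010]  nu=[-3.4381]  x^+=[-0.4303, 1.4573]  P^+=[0.3030 0.0669; 0.0669 0.6047]
step 2: x^-=[-0.4475, 1.0936]  P^-=[0.5077 0.0928; 0.0928 0.7514]  S=[0.9064]  K=[0.5489; 0.0112]  nu=[1.8478]  x^+=[0.5667, 1.1143]  P^+=[0.2346 0.0872; 0.0872 0.7513]
step 3: x^-=[0.5894, 0.9258]  P^-=[0.4338 0.1022; 0.1022 0.8430]  S=[0.8315]  K=[0.5082; 0.0113]  nu=[1.1324]  x^+=[1.1649, 0.9387]  P^+=[0.2191 0.0974; 0.0974 0.8429]
step 4: x^-=[1.2115, 0.8487]  P^-=[0.4169 0.1088; 0.1088 0.9002]  S=[0.8139]  K=[0.4976; 0.0120]  nu=[-1.6181]  x^+=[0.4063, 0.8293]  P^+=[0.2154 0.1039; 0.1039 0.9001]
step 5: x^-=[0.4226, 0.6875]  P^-=[0.4130 0.1137; 0.1137 0.9360]  S=[0.8093]  K=[0.4949; 0.0133]  nu=[-1.1370]  x^+=[-0.1401, 0.6724]  P^+=[0.2148 0.1084; 0.1084 0.9358]

x_post = [-0.1401, 0.6724]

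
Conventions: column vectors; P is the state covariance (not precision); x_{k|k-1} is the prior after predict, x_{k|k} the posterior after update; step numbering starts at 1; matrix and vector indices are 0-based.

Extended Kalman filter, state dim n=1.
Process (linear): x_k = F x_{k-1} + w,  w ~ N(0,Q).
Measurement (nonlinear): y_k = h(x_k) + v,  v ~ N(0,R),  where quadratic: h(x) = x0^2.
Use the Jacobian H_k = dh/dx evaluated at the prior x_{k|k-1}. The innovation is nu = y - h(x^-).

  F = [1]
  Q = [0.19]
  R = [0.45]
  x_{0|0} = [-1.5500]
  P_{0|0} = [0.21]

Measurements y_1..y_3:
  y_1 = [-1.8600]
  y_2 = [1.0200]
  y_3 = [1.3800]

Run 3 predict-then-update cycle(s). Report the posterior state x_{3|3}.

step 1: x^-=[-1.5500]  P^-=[0.4000]  H_jac=[-3.1000]  S=[4.2940]  K=[-0.2888]  nu=[-4.2625]  x^+=[-0.3191]  P^+=[0.0419]
step 2: x^-=[-0.3191]  P^-=[0.2319]  H_jac=[-0.6382]  S=[0.5445]  K=[-0.2718]  nu=[0.9182]  x^+=[-0.5687]  P^+=[0.1917]
step 3: x^-=[-0.5687]  P^-=[0.3817]  H_jac=[-1.1374]  S=[0.9438]  K=[-0.4600]  nu=[1.0566]  x^+=[-1.0547]  P^+=[0.1820]

x_post = [-1.0547]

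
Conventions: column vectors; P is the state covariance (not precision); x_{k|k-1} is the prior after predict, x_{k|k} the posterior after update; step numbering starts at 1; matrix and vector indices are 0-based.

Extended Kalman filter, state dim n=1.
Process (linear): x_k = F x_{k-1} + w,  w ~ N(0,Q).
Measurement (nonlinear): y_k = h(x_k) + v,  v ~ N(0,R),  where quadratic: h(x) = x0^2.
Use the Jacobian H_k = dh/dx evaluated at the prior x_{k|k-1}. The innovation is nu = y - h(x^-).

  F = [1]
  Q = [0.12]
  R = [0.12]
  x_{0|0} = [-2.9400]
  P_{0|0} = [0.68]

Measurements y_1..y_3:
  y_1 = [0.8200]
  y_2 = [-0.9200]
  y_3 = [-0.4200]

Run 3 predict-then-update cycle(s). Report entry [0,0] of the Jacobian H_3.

H_jac[0,0] = -1.2318

step 1: x^-=[-2.9400]  P^-=[0.8000]  H_jac=[-5.8800]  S=[27.7795]  K=[-0.1693]  nu=[-7.8236]  x^+=[-1.6152]  P^+=[0.0035]
step 2: x^-=[-1.6152]  P^-=[0.1235]  H_jac=[-3.2304]  S=[1.4083]  K=[-0.2832]  nu=[-3.5289]  x^+=[-0.6159]  P^+=[0.0105]
step 3: x^-=[-0.6159]  P^-=[0.1305]  H_jac=[-1.2318]  S=[0.3180]  K=[-0.5055]  nu=[-0.7993]  x^+=[-0.2118]  P^+=[0.0492]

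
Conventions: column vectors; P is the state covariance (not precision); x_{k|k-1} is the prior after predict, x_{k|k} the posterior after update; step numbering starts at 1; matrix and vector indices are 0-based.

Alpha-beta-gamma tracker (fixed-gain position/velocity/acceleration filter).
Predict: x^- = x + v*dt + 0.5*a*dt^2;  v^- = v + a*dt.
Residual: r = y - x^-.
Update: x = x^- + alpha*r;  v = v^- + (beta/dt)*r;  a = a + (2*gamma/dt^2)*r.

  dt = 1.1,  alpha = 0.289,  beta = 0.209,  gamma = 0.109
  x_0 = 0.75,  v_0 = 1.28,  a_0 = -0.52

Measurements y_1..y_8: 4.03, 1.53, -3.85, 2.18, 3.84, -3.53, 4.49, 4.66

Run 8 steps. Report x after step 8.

step 1: x_pred=1.8434  r=2.1866  x^+=2.4753  v^+=1.1235  a^+=-0.1261
step 2: x_pred=3.6349  r=-2.1049  x^+=3.0266  v^+=0.5849  a^+=-0.5053
step 3: x_pred=3.3642  r=-7.2142  x^+=1.2793  v^+=-1.3416  a^+=-1.8050
step 4: x_pred=-1.2885  r=3.4685  x^+=-0.2861  v^+=-2.6681  a^+=-1.1801
step 5: x_pred=-3.9350  r=7.7750  x^+=-1.6881  v^+=-2.4890  a^+=0.2207
step 6: x_pred=-4.2925  r=0.7625  x^+=-4.0721  v^+=-2.1014  a^+=0.3580
step 7: x_pred=-6.1671  r=10.6571  x^+=-3.0872  v^+=0.3173  a^+=2.2781
step 8: x_pred=-1.3599  r=6.0199  x^+=0.3798  v^+=3.9669  a^+=3.3627

x_post = 0.3798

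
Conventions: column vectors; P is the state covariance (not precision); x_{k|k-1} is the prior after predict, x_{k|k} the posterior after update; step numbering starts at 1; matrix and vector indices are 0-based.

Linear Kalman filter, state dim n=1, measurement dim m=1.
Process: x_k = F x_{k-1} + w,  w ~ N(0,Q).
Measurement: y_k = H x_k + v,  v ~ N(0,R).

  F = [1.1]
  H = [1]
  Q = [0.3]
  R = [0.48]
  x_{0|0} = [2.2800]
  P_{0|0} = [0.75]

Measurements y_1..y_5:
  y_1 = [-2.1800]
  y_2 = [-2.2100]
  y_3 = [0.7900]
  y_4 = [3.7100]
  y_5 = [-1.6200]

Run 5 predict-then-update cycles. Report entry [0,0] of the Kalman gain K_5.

K[0,0] = 0.5677

step 1: x^-=[2.5080]  P^-=[1.2075]  S=[1.6875]  K=[0.7156]  nu=[-4.6880]  x^+=[-0.8465]  P^+=[0.3435]
step 2: x^-=[-0.9312]  P^-=[0.7156]  S=[1.1956]  K=[0.5985]  nu=[-1.2788]  x^+=[-1.6966]  P^+=[0.2873]
step 3: x^-=[-1.8662]  P^-=[0.6476]  S=[1.1276]  K=[0.5743]  nu=[2.6562]  x^+=[-0.3407]  P^+=[0.2757]
step 4: x^-=[-0.3748]  P^-=[0.6336]  S=[1.1136]  K=[0.5690]  nu=[4.0848]  x^+=[1.9493]  P^+=[0.2731]
step 5: x^-=[2.1442]  P^-=[0.6304]  S=[1.1104]  K=[0.5677]  nu=[-3.7642]  x^+=[0.0071]  P^+=[0.2725]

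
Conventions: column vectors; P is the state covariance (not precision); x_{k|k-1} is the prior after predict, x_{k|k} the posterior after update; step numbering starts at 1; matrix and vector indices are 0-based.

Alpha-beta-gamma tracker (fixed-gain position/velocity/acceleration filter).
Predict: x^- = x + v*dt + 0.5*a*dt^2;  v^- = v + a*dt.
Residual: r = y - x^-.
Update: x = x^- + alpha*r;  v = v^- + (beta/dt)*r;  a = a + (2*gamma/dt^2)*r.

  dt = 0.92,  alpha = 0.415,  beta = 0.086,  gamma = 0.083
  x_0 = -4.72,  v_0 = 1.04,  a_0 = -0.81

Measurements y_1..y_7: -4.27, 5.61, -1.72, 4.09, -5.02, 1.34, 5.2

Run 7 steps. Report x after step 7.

x_post = 3.9289

step 1: x_pred=-4.1060  r=-0.1640  x^+=-4.1741  v^+=0.2795  a^+=-0.8422
step 2: x_pred=-4.2733  r=9.8833  x^+=-0.1718  v^+=0.4286  a^+=1.0962
step 3: x_pred=0.6864  r=-2.4064  x^+=-0.3122  v^+=1.2121  a^+=0.6242
step 4: x_pred=1.0671  r=3.0229  x^+=2.3216  v^+=2.0690  a^+=1.2171
step 5: x_pred=4.7402  r=-9.7602  x^+=0.6897  v^+=2.2764  a^+=-0.6971
step 6: x_pred=2.4889  r=-1.1489  x^+=2.0121  v^+=1.5276  a^+=-0.9224
step 7: x_pred=3.0272  r=2.1728  x^+=3.9289  v^+=0.8821  a^+=-0.4963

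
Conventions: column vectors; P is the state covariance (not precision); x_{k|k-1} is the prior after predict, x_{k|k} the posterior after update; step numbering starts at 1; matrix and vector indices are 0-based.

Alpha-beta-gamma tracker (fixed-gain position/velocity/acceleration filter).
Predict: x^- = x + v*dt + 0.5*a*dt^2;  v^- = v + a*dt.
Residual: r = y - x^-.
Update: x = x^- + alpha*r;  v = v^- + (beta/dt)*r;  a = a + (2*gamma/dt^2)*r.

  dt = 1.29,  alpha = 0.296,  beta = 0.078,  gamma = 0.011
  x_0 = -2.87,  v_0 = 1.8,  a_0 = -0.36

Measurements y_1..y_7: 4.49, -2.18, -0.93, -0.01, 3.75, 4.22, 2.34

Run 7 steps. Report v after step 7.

v_post = -1.0810

step 1: x_pred=-0.8475  r=5.3375  x^+=0.7324  v^+=1.6583  a^+=-0.2894
step 2: x_pred=2.6308  r=-4.8108  x^+=1.2068  v^+=0.9941  a^+=-0.3530
step 3: x_pred=2.1954  r=-3.1254  x^+=1.2703  v^+=0.3497  a^+=-0.3944
step 4: x_pred=1.3933  r=-1.4033  x^+=0.9779  v^+=-0.2439  a^+=-0.4129
step 5: x_pred=0.3197  r=3.4303  x^+=1.3351  v^+=-0.5691  a^+=-0.3676
step 6: x_pred=0.2951  r=3.9249  x^+=1.4569  v^+=-0.8060  a^+=-0.3157
step 7: x_pred=0.1545  r=2.1855  x^+=0.8014  v^+=-1.0810  a^+=-0.2868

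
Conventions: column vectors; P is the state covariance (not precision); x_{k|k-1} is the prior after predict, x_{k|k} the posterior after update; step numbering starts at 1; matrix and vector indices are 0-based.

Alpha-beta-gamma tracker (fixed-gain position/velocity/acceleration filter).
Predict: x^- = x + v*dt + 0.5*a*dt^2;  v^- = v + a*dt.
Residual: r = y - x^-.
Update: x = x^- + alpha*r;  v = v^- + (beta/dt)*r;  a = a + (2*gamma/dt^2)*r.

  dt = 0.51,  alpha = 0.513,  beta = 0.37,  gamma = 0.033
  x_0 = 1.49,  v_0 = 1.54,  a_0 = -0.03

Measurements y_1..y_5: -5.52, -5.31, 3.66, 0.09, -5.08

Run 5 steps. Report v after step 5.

step 1: x_pred=2.2715  r=-7.7915  x^+=-1.7255  v^+=-4.1280  a^+=-2.0071
step 2: x_pred=-4.0918  r=-1.2182  x^+=-4.7167  v^+=-6.0353  a^+=-2.3162
step 3: x_pred=-8.0960  r=11.7560  x^+=-2.0652  v^+=1.3123  a^+=0.6669
step 4: x_pred=-1.3092  r=1.3992  x^+=-0.5914  v^+=2.6675  a^+=1.0219
step 5: x_pred=0.9019  r=-5.9819  x^+=-2.1668  v^+=-1.1512  a^+=-0.4960

v_post = -1.1512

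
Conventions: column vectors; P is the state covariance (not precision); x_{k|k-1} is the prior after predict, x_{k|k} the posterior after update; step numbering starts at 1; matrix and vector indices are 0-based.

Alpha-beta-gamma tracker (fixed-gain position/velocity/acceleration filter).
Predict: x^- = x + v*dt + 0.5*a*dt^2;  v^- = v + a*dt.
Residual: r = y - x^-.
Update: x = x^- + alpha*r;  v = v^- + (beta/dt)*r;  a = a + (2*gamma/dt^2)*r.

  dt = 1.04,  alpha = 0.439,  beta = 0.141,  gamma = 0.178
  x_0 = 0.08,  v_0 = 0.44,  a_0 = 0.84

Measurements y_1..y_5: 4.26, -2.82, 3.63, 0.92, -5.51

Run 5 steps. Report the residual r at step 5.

step 1: x_pred=0.9919  r=3.2681  x^+=2.4266  v^+=1.7567  a^+=1.9157
step 2: x_pred=5.2895  r=-8.1095  x^+=1.7294  v^+=2.6495  a^+=-0.7535
step 3: x_pred=4.0775  r=-0.4475  x^+=3.8810  v^+=1.8052  a^+=-0.9008
step 4: x_pred=5.2713  r=-4.3513  x^+=3.3611  v^+=0.2785  a^+=-2.3330
step 5: x_pred=2.3890  r=-7.8990  x^+=-1.0787  v^+=-3.2188  a^+=-4.9329

resid = -7.8990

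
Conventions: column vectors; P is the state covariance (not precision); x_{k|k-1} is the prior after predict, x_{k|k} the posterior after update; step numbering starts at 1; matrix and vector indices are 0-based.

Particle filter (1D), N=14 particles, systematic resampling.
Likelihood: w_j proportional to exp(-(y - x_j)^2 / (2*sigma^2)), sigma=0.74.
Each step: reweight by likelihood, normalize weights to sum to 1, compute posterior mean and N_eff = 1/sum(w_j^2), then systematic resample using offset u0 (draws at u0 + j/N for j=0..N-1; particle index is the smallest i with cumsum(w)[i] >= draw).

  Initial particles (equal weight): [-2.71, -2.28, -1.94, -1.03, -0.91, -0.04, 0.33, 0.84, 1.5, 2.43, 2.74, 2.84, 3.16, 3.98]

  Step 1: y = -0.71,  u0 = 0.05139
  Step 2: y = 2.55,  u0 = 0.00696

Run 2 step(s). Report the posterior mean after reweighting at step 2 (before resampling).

post_mean = 0.7064

step 1: w=[0.0076, 0.0308, 0.0735, 0.2665, 0.2822, 0.1943, 0.1090, 0.0326, 0.0034, 0.0000, 0.0000, 0.0000, 0.0000, 0.0000]  mean=-0.7040  Neff=4.8128  idx=[2, 3, 3, 3, 3, 4, 4, 4, 4, 5, 5, 5, 6, 7]
step 2: w=[0.0000, 0.0001, 0.0001, 0.0001, 0.0001, 0.0002, 0.0002, 0.0002, 0.0002, 0.0251, 0.0251, 0.0251, 0.1276, 0.7958]  mean=0.7064  Neff=1.5351  idx=[9, 12, 12, 13, 13, 13, 13, 13, 13, 13, 13, 13, 13, 13]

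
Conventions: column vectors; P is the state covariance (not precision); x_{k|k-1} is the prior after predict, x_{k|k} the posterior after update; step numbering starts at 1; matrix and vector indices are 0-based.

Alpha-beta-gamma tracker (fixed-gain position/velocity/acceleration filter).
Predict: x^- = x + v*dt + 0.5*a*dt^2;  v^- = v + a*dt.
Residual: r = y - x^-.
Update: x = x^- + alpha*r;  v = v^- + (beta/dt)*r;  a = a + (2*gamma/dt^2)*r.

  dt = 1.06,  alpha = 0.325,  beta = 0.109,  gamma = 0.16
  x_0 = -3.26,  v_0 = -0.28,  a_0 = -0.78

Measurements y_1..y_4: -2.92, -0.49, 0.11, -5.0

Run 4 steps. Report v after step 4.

v_post = 2.0174

step 1: x_pred=-3.9950  r=1.0750  x^+=-3.6456  v^+=-0.9963  a^+=-0.4738
step 2: x_pred=-4.9679  r=4.4779  x^+=-3.5126  v^+=-1.0381  a^+=0.8015
step 3: x_pred=-4.1627  r=4.2727  x^+=-2.7740  v^+=0.2508  a^+=2.0183
step 4: x_pred=-1.3743  r=-3.6257  x^+=-2.5526  v^+=2.0174  a^+=0.9857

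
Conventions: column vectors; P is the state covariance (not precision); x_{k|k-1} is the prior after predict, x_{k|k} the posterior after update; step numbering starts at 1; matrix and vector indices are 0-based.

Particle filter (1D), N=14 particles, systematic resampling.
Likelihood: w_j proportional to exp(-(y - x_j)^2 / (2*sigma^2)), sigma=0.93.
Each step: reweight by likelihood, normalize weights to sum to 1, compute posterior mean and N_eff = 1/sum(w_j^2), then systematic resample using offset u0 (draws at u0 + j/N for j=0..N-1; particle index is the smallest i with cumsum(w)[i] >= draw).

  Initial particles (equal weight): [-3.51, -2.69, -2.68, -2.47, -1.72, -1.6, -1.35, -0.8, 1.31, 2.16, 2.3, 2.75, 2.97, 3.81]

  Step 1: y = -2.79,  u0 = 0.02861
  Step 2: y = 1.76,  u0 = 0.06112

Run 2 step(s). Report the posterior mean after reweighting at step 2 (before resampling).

post_mean = -1.5180

step 1: w=[0.1473, 0.1976, 0.1974, 0.1874, 0.1025, 0.0877, 0.0599, 0.0201, 0.0000, 0.0000, 0.0000, 0.0000, 0.0000, 0.0000]  mean=-2.4541  Neff=6.3685  idx=[0, 0, 1, 1, 1, 2, 2, 2, 3, 3, 4, 4, 5, 6]
step 2: w=[0.0000, 0.0000, 0.0015, 0.0015, 0.0015, 0.0016, 0.0016, 0.0016, 0.0045, 0.0045, 0.1275, 0.1275, 0.2049, 0.5219]  mean=-1.5180  Neff=2.8824  idx=[10, 10, 11, 12, 12, 12, 13, 13, 13, 13, 13, 13, 13, 13]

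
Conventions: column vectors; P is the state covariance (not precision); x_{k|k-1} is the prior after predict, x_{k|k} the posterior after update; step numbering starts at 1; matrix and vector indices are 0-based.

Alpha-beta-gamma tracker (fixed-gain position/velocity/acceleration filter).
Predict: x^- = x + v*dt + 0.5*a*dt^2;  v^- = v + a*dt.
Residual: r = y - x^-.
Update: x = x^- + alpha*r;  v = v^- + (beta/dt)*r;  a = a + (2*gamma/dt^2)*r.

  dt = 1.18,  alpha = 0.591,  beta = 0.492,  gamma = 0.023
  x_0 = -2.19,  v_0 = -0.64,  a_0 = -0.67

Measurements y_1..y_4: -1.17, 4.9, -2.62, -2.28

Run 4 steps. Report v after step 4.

v_post = -1.9616

step 1: x_pred=-3.4117  r=2.2417  x^+=-2.0868  v^+=-0.4959  a^+=-0.5959
step 2: x_pred=-3.0869  r=7.9869  x^+=1.6333  v^+=2.1310  a^+=-0.3321
step 3: x_pred=3.9167  r=-6.5367  x^+=0.0535  v^+=-0.9863  a^+=-0.5480
step 4: x_pred=-1.4919  r=-0.7881  x^+=-1.9577  v^+=-1.9616  a^+=-0.5741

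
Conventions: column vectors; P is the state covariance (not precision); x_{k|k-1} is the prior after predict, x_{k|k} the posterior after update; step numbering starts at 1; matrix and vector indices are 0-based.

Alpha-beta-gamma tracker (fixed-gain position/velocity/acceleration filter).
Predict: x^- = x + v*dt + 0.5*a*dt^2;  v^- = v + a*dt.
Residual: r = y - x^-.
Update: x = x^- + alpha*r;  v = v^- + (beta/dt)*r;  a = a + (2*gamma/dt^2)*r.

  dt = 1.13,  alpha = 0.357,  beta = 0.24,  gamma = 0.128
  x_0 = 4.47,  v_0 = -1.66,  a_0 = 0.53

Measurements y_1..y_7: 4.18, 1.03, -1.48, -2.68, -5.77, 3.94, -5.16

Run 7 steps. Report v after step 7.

v_post = -0.5339

step 1: x_pred=2.9326  r=1.2474  x^+=3.3779  v^+=-0.7962  a^+=0.7801
step 2: x_pred=2.9763  r=-1.9463  x^+=2.2815  v^+=-0.3280  a^+=0.3899
step 3: x_pred=2.1597  r=-3.6397  x^+=0.8603  v^+=-0.6605  a^+=-0.3398
step 4: x_pred=-0.1030  r=-2.5770  x^+=-1.0230  v^+=-1.5918  a^+=-0.8565
step 5: x_pred=-3.3686  r=-2.4014  x^+=-4.2259  v^+=-3.0697  a^+=-1.3379
step 6: x_pred=-8.5488  r=12.4888  x^+=-4.0903  v^+=-1.9291  a^+=1.1659
step 7: x_pred=-5.5258  r=0.3658  x^+=-5.3952  v^+=-0.5339  a^+=1.2392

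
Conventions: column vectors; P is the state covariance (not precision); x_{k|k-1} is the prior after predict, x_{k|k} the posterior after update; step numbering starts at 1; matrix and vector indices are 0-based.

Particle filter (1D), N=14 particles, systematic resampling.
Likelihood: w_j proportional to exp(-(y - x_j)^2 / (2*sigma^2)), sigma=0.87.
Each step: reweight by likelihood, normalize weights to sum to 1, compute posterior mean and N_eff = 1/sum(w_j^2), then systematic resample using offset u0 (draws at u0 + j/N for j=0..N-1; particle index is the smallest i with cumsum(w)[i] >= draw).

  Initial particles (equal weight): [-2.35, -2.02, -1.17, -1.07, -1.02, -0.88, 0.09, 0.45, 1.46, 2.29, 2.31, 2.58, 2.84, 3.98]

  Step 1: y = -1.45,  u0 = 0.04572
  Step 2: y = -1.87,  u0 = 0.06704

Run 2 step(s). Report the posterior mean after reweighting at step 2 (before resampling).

post_mean = -1.4556

step 1: w=[0.1116, 0.1538, 0.1809, 0.1732, 0.1687, 0.1538, 0.0398, 0.0176, 0.0007, 0.0000, 0.0000, 0.0000, 0.0000, 0.0000]  mean=-1.2646  Neff=6.5439  idx=[0, 1, 1, 1, 2, 2, 3, 3, 3, 4, 4, 5, 5, 6]
step 2: w=[0.0895, 0.1027, 0.1027, 0.1027, 0.0754, 0.0754, 0.0683, 0.0683, 0.0683, 0.0647, 0.0647, 0.0546, 0.0546, 0.0082]  mean=-1.4556  Neff=12.5939  idx=[0, 1, 2, 2, 3, 4, 5, 6, 7, 8, 9, 10, 11, 13]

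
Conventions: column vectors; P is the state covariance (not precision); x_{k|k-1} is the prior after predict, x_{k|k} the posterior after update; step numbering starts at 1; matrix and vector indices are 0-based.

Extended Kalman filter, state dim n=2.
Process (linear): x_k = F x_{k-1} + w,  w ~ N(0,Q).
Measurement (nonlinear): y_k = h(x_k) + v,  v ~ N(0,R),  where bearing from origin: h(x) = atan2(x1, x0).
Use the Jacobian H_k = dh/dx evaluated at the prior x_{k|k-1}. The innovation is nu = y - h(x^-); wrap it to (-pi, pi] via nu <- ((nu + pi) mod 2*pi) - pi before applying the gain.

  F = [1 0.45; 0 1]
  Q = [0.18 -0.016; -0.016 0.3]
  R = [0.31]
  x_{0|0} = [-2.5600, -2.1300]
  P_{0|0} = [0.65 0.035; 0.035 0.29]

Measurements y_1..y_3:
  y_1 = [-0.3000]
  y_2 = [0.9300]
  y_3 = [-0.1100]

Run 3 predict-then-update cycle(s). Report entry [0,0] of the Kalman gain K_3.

step 1: x^-=[-3.5185, -2.1300]  P^-=[0.9202 0.1495; 0.1495 0.5900]  H_jac=[0.1259 -0.2080]  S=[0.3423]  K=[0.2477; -0.3035]  nu=[2.2972]  x^+=[-2.9496, -2.8273]  P^+=[0.8992 0.1752; 0.1752 0.5585]
step 2: x^-=[-4.2218, -2.8273]  P^-=[1.3500 0.4105; 0.4105 0.8585]  H_jac=[0.1095 -0.1635]  S=[0.3344]  K=[0.2413; -0.2853]  nu=[-2.8017]  x^+=[-4.8979, -2.0279]  P^+=[1.3306 0.4336; 0.4336 0.8312]
step 3: x^-=[-5.8105, -2.0279]  P^-=[2.0691 0.7916; 0.7916 1.1312]  H_jac=[0.0535 -0.1534]  S=[0.3296]  K=[-0.0324; -0.3980]  nu=[2.6958]  x^+=[-5.8977, -3.1008]  P^+=[2.0687 0.7874; 0.7874 1.0790]

K[0,0] = -0.0324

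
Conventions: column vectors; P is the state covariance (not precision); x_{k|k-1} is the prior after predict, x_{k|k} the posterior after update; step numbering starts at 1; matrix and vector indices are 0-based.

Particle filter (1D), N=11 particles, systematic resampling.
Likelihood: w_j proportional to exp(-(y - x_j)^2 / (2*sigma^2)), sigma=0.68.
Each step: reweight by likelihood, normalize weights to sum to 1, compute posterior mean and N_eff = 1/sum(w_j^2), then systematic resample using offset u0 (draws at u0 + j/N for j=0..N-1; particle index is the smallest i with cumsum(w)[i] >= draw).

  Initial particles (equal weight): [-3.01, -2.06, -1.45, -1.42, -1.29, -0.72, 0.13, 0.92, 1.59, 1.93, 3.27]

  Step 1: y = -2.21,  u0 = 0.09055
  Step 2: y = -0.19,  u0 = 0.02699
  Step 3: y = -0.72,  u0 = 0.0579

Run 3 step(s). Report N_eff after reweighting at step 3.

step 1: w=[0.1660, 0.3237, 0.1776, 0.1689, 0.1328, 0.0301, 0.0009, 0.0000, 0.0000, 0.0000, 0.0000]  mean=-1.8568  Neff=4.7403  idx=[0, 1, 1, 1, 1, 2, 2, 3, 3, 4, 6]
step 2: w=[0.0001, 0.0114, 0.0114, 0.0114, 0.0114, 0.0896, 0.0896, 0.0971, 0.0971, 0.1347, 0.4463]  mean=-0.7453  Neff=3.9558  idx=[3, 5, 6, 7, 8, 9, 10, 10, 10, 10, 10]
step 3: w=[0.0264, 0.1034, 0.1034, 0.1083, 0.1083, 0.1294, 0.0842, 0.0842, 0.0842, 0.0842, 0.0842]  mean=-0.7738  Neff=10.2362  idx=[1, 2, 3, 3, 4, 5, 6, 7, 8, 9, 10]

N_eff = 10.2362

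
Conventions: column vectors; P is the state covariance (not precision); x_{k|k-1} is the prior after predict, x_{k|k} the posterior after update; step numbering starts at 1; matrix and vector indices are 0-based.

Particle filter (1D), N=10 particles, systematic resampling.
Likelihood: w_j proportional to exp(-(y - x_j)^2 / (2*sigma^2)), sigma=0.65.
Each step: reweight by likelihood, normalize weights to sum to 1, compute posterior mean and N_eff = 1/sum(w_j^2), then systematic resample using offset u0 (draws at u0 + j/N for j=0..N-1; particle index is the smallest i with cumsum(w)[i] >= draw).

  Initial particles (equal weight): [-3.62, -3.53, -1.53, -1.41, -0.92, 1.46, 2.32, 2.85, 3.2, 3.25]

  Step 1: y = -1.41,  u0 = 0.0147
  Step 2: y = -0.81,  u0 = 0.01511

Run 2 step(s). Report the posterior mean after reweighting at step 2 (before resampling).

step 1: w=[0.0011, 0.0018, 0.3583, 0.3645, 0.2743, 0.0000, 0.0000, 0.0000, 0.0000, 0.0000]  mean=-1.3248  Neff=2.9721  idx=[2, 2, 2, 2, 3, 3, 3, 3, 4, 4]
step 2: w=[0.0802, 0.0802, 0.0802, 0.0802, 0.0968, 0.0968, 0.0968, 0.0968, 0.1460, 0.1460]  mean=-1.3054  Neff=9.4475  idx=[0, 1, 2, 3, 4, 6, 7, 8, 8, 9]

post_mean = -1.3054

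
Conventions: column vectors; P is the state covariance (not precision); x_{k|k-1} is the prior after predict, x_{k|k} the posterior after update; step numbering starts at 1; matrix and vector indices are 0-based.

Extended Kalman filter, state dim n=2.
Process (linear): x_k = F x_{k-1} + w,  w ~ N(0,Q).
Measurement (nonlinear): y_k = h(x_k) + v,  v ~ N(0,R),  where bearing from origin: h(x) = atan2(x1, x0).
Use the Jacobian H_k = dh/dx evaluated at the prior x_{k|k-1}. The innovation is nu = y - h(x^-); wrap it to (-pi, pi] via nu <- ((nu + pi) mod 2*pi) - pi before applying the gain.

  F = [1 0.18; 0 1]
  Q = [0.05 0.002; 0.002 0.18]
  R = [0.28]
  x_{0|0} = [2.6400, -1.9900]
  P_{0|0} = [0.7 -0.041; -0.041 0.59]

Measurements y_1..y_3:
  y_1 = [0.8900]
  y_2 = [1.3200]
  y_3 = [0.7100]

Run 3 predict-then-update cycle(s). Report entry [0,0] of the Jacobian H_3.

H_jac[0,0] = -0.0085

step 1: x^-=[2.2818, -1.9900]  P^-=[0.7544 0.0672; 0.0672 0.7700]  H_jac=[0.2171 0.2489]  S=[0.3705]  K=[0.4871; 0.5567]  nu=[1.6072]  x^+=[3.0647, -1.0953]  P^+=[0.6664 -0.0333; -0.0333 0.6552]
step 2: x^-=[2.8675, -1.0953]  P^-=[0.7257 0.0867; 0.0867 0.8352]  H_jac=[0.1162 0.3043]  S=[0.3733]  K=[0.2966; 0.7079]  nu=[1.6849]  x^+=[3.3673, 0.0974]  P^+=[0.6928 0.0083; 0.0083 0.6481]
step 3: x^-=[3.3849, 0.0974]  P^-=[0.7668 0.1269; 0.1269 0.8281]  H_jac=[-0.0085 0.2952]  S=[0.3516]  K=[0.0881; 0.6922]  nu=[0.6812]  x^+=[3.4448, 0.5689]  P^+=[0.7641 0.1055; 0.1055 0.6597]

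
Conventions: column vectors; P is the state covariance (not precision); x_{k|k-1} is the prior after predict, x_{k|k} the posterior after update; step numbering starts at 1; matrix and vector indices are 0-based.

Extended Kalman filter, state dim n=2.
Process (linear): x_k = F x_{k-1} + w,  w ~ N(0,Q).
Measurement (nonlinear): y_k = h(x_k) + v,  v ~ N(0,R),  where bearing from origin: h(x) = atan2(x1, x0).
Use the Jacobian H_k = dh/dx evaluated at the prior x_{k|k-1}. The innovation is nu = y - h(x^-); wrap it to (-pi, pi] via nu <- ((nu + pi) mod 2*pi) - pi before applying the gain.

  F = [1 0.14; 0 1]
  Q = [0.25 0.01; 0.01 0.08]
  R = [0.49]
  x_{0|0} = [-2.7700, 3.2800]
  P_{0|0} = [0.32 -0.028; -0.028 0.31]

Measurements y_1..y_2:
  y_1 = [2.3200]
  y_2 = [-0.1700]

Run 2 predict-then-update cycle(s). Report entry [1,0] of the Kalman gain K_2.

K[1,0] = -0.1443

step 1: x^-=[-2.3108, 3.2800]  P^-=[0.5682 0.0254; 0.0254 0.3900]  H_jac=[-0.2037 -0.1435]  S=[0.5231]  K=[-0.2283; -0.1169]  nu=[0.1355]  x^+=[-2.3417, 3.2642]  P^+=[0.5410 0.0114; 0.0114 0.3829]
step 2: x^-=[-1.8847, 3.2642]  P^-=[0.8017 0.0750; 0.0750 0.4629]  H_jac=[-0.2298 -0.1327]  S=[0.5450]  K=[-0.3562; -0.1443]  nu=[-2.2644]  x^+=[-1.0781, 3.5909]  P^+=[0.7325 0.0470; 0.0470 0.4515]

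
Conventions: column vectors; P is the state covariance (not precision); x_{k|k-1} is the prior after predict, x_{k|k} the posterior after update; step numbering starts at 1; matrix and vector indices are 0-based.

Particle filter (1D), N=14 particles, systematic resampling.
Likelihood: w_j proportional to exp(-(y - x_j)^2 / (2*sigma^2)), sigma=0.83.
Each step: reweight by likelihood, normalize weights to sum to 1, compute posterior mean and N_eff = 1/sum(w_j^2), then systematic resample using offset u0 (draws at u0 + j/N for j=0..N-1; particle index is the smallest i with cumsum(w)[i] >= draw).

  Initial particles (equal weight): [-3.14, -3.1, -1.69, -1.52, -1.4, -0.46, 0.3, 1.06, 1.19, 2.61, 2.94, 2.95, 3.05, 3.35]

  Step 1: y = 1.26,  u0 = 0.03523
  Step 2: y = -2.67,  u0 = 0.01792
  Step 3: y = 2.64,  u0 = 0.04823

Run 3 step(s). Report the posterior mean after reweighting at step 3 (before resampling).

step 1: w=[0.0000, 0.0000, 0.0006, 0.0011, 0.0018, 0.0357, 0.1567, 0.2971, 0.3048, 0.0815, 0.0394, 0.0385, 0.0299, 0.0128]  mean=1.2795  Neff=4.5920  idx=[5, 6, 6, 7, 7, 7, 7, 8, 8, 8, 8, 9, 10, 12]
step 2: w=[0.8902, 0.0511, 0.0511, 0.0013, 0.0013, 0.0013, 0.0013, 0.0006, 0.0006, 0.0006, 0.0006, 0.0000, 0.0000, 0.0000]  mean=-0.3705  Neff=1.2536  idx=[0, 0, 0, 0, 0, 0, 0, 0, 0, 0, 0, 0, 0, 2]
step 3: w=[0.0302, 0.0302, 0.0302, 0.0302, 0.0302, 0.0302, 0.0302, 0.0302, 0.0302, 0.0302, 0.0302, 0.0302, 0.0302, 0.6073]  mean=0.0015  Neff=2.6273  idx=[1, 3, 6, 8, 11, 13, 13, 13, 13, 13, 13, 13, 13, 13]

post_mean = 0.0015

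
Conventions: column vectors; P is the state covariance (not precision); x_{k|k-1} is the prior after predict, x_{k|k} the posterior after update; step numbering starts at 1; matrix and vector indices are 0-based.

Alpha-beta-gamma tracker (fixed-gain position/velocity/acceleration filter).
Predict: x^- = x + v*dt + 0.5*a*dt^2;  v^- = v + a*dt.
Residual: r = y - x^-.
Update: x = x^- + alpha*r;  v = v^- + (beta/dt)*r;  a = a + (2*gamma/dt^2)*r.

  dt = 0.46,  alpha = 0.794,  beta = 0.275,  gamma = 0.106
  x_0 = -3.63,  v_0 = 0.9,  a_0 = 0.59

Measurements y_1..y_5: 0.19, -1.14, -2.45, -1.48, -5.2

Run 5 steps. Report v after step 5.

step 1: x_pred=-3.1536  r=3.3436  x^+=-0.4988  v^+=3.1703  a^+=3.9399
step 2: x_pred=1.3764  r=-2.5164  x^+=-0.6216  v^+=3.4783  a^+=1.4187
step 3: x_pred=1.1285  r=-3.5785  x^+=-1.7128  v^+=1.9916  a^+=-2.1665
step 4: x_pred=-1.0259  r=-0.4541  x^+=-1.3865  v^+=0.7235  a^+=-2.6214
step 5: x_pred=-1.3310  r=-3.8690  x^+=-4.4030  v^+=-2.7953  a^+=-6.4978

v_post = -2.7953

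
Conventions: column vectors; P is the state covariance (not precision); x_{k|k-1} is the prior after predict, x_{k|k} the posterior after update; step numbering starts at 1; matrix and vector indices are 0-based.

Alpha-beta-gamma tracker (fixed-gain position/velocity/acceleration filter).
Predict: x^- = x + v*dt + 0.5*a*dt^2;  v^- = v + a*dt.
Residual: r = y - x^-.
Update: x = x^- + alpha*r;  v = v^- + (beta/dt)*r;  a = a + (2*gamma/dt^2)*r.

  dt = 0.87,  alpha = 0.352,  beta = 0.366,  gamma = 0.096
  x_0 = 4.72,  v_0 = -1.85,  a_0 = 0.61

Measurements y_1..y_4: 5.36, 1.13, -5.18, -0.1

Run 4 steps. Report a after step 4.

a_post = -0.6049

step 1: x_pred=3.3414  r=2.0186  x^+=4.0519  v^+=-0.4701  a^+=1.1221
step 2: x_pred=4.0676  r=-2.9376  x^+=3.0336  v^+=-0.7297  a^+=0.3769
step 3: x_pred=2.5414  r=-7.7214  x^+=-0.1766  v^+=-3.6501  a^+=-1.5818
step 4: x_pred=-3.9508  r=3.8508  x^+=-2.5953  v^+=-3.4062  a^+=-0.6049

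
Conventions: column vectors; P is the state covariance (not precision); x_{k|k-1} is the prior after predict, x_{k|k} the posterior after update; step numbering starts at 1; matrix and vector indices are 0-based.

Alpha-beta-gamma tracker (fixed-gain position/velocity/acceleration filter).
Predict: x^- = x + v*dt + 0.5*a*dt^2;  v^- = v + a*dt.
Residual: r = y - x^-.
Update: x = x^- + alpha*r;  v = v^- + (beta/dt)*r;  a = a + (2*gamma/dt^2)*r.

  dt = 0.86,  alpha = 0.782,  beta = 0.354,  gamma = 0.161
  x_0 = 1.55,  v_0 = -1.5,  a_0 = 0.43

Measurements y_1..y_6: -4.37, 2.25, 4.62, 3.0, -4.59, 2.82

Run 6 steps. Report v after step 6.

v_post = -0.2237

step 1: x_pred=0.4190  r=-4.7890  x^+=-3.3260  v^+=-3.1015  a^+=-1.6550
step 2: x_pred=-6.6053  r=8.8553  x^+=0.3195  v^+=-0.8797  a^+=2.2003
step 3: x_pred=0.3767  r=4.2433  x^+=3.6950  v^+=2.7593  a^+=4.0478
step 4: x_pred=7.5648  r=-4.5648  x^+=3.9951  v^+=4.3613  a^+=2.0604
step 5: x_pred=8.5078  r=-13.0978  x^+=-1.7347  v^+=0.7418  a^+=-3.6420
step 6: x_pred=-2.4435  r=5.2635  x^+=1.6726  v^+=-0.2237  a^+=-1.3504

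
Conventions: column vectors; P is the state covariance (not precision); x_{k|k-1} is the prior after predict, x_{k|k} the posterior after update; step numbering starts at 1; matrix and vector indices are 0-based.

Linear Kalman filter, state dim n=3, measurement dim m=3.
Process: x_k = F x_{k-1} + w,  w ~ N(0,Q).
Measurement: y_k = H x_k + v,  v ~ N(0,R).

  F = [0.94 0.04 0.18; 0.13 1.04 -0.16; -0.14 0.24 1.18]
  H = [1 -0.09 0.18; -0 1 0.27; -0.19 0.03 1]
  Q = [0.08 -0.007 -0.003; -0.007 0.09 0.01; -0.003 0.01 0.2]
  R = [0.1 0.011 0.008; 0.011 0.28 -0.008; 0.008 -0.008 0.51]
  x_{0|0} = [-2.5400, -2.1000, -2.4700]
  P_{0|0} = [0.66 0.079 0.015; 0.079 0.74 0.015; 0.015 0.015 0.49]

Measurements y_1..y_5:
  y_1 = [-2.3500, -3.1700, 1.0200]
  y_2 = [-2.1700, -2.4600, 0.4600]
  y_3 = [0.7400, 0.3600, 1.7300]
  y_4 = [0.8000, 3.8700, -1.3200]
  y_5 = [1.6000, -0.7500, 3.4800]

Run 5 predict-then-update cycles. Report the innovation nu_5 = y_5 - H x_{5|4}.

innov = [1.1390, -1.7080, 2.5786]

step 1: x^-=[-2.9162, -2.1190, -3.0630]  P^-=[0.6915 0.1688 0.0563; 0.1688 0.9298 0.1016; 0.0563 0.1016 0.9361]  S=[0.8159 0.1726 0.0963; 0.1726 1.3329 0.3401; 0.0963 0.3401 1.4546]  K=[0.8427 0.0589 -0.1177; -0.0189 0.7478 -0.1066; 0.1740 0.0887 0.6060]  nu=[0.9268, -0.2240, 3.5925]  x^+=[-2.5713, -2.6870, -0.7446]  P^+=[0.0939 0.0367 -0.0370; 0.0367 0.2263 -0.0603; -0.0370 -0.0603 0.3045]
step 2: x^-=[-2.6585, -3.0096, -1.1635]  P^-=[0.1626 0.0350 0.0140; 0.0350 0.3757 -0.0751; 0.0140 -0.0751 0.6145]  S=[0.2867 0.0341 0.1082; 0.0341 0.6599 0.0861; 0.1082 0.0861 1.1205]  K=[0.5883 0.0380 -0.0739; -0.0719 0.5552 -0.0986; 0.2570 0.0571 0.5148]  nu=[0.4271, 0.8638, 1.2087]  x^+=[-2.4638, -2.6800, -0.3822]  P^+=[0.0647 0.0236 -0.0217; 0.0236 0.1706 -0.0560; -0.0217 -0.0560 0.2617]
step 3: x^-=[-2.4919, -3.0464, -0.7492]  P^-=[0.1395 0.0162 0.0223; 0.0162 0.3082 -0.0711; 0.0223 -0.0711 0.5494]  S=[0.2672 0.0212 0.1079; 0.0212 0.5898 0.0737; 0.1079 0.0737 1.0518]  K=[0.5548 0.0256 -0.0622; -0.0956 0.5043 -0.0872; 0.2775 0.0606 0.4836]  nu=[3.0926, 3.6086, 2.0972]  x^+=[-0.8143, -1.7053, 1.3418]  P^+=[0.0599 0.0183 -0.0167; 0.0183 0.1545 -0.0505; -0.0167 -0.0505 0.2467]
step 4: x^-=[-0.5921, -2.0940, 1.2881]  P^-=[0.1362 0.0106 0.0244; 0.0106 0.2868 -0.0641; 0.0244 -0.0641 0.5293]  S=[0.2646 0.0181 0.1061; 0.0181 0.5708 0.0756; 0.1061 0.0756 1.0312]  K=[0.5500 0.0205 -0.0592; -0.1019 0.4861 -0.0809; 0.2797 0.0665 0.4732]  nu=[0.9718, 5.6162, -2.6578]  x^+=[0.2149, 0.7522, 0.6755]  P^+=[0.0590 0.0164 -0.0153; 0.0164 0.1484 -0.0473; -0.0153 -0.0473 0.2416]
step 5: x^-=[0.3537, 0.7022, 0.9476]  P^-=[0.1356 0.0089 0.0248; 0.0089 0.2785 -0.0605; 0.0248 -0.0605 0.5232]  S=[0.2640 0.0175 0.1051; 0.0175 0.5640 0.0777; 0.1051 0.0777 1.0252]  K=[0.5493 0.0186 -0.0584; -0.1031 0.4789 -0.0782; 0.2793 0.0698 0.4701]  nu=[1.1390, -1.7080, 2.5786]  x^+=[0.7968, -0.4348, 2.3585]  P^+=[0.0588 0.0157 -0.0149; 0.0157 0.1460 -0.0459; -0.0149 -0.0459 0.2400]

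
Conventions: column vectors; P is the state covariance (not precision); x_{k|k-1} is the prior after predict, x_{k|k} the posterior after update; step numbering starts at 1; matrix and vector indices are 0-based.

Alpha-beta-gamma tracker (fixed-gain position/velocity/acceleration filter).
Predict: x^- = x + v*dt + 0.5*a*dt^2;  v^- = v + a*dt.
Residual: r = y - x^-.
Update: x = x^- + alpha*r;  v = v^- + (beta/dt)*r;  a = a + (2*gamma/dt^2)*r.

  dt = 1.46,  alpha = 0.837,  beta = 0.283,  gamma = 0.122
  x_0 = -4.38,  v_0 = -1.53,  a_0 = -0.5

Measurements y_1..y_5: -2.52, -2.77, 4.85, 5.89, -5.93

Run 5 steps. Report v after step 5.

v_post = 1.4579

step 1: x_pred=-7.1467  r=4.6267  x^+=-3.2742  v^+=-1.3632  a^+=0.0296
step 2: x_pred=-5.2328  r=2.4628  x^+=-3.1714  v^+=-0.8426  a^+=0.3115
step 3: x_pred=-4.0696  r=8.9196  x^+=3.3961  v^+=1.3412  a^+=1.3325
step 4: x_pred=6.7745  r=-0.8845  x^+=6.0342  v^+=3.1152  a^+=1.2313
step 5: x_pred=11.8947  r=-17.8247  x^+=-3.0246  v^+=1.4579  a^+=-0.8091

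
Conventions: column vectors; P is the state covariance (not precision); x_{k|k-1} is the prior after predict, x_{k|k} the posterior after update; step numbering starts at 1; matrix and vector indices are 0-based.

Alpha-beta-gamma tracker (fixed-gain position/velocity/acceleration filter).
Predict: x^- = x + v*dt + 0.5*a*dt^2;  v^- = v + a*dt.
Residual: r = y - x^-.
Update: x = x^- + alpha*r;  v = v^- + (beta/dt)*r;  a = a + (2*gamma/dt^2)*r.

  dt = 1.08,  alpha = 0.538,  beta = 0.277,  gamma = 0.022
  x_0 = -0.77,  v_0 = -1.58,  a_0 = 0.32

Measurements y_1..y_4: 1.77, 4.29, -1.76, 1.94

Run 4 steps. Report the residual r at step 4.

resid = 0.0722

step 1: x_pred=-2.2898  r=4.0598  x^+=-0.1056  v^+=-0.1931  a^+=0.4731
step 2: x_pred=-0.0383  r=4.3283  x^+=2.2903  v^+=1.4280  a^+=0.6364
step 3: x_pred=4.2037  r=-5.9637  x^+=0.9952  v^+=0.5857  a^+=0.4115
step 4: x_pred=1.8678  r=0.0722  x^+=1.9066  v^+=1.0486  a^+=0.4142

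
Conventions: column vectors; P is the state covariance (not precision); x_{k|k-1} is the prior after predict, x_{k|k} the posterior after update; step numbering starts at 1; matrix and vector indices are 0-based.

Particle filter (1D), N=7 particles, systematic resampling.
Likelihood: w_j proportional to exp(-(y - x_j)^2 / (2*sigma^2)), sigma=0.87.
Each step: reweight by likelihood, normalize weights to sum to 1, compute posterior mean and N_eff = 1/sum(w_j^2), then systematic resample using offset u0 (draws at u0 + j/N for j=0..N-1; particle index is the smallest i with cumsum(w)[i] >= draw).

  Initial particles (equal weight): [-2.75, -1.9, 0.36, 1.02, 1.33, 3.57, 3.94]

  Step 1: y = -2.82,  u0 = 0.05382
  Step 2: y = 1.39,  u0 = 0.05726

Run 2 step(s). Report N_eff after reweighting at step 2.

N_eff = 2.1559

step 1: w=[0.6350, 0.3642, 0.0008, 0.0000, 0.0000, 0.0000, 0.0000]  mean=-2.4378  Neff=1.8663  idx=[0, 0, 0, 0, 0, 1, 1]
step 2: w=[0.0074, 0.0074, 0.0074, 0.0074, 0.0074, 0.4814, 0.4814]  mean=-1.9316  Neff=2.1559  idx=[5, 5, 5, 5, 6, 6, 6]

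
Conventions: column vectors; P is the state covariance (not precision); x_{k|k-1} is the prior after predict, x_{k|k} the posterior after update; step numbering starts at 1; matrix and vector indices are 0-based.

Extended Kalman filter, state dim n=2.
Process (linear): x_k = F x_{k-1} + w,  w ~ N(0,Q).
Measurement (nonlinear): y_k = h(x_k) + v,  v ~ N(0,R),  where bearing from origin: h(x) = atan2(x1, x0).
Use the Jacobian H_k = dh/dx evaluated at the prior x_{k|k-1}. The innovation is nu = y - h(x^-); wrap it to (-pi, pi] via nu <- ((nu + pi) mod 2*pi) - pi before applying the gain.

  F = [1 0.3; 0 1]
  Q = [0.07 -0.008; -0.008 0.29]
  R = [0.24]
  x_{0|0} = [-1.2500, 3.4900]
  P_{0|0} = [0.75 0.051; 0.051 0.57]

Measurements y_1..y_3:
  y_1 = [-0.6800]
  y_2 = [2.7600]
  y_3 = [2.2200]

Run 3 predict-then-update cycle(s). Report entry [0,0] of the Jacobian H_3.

step 1: x^-=[-0.2030, 3.4900]  P^-=[0.9019 0.2140; 0.2140 0.8600]  H_jac=[-0.2856 -0.0166]  S=[0.3158]  K=[-0.8268; -0.2387]  nu=[-2.3089]  x^+=[1.7059, 4.0412]  P^+=[0.6860 0.1517; 0.1517 0.8420]
step 2: x^-=[2.9183, 4.0412]  P^-=[0.9228 0.3963; 0.3963 1.1320]  H_jac=[-0.1626 0.1174]  S=[0.2649]  K=[-0.3909; 0.2586]  nu=[1.8146]  x^+=[2.2090, 4.5105]  P^+=[0.8823 0.4230; 0.4230 1.1143]
step 3: x^-=[3.5621, 4.5105]  P^-=[1.3064 0.7493; 0.7493 1.4043]  H_jac=[-0.1365 0.1078]  S=[0.2586]  K=[-0.3773; 0.1899]  nu=[1.3177]  x^+=[3.0649, 4.7607]  P^+=[1.2696 0.7679; 0.7679 1.3950]

H_jac[0,0] = -0.1365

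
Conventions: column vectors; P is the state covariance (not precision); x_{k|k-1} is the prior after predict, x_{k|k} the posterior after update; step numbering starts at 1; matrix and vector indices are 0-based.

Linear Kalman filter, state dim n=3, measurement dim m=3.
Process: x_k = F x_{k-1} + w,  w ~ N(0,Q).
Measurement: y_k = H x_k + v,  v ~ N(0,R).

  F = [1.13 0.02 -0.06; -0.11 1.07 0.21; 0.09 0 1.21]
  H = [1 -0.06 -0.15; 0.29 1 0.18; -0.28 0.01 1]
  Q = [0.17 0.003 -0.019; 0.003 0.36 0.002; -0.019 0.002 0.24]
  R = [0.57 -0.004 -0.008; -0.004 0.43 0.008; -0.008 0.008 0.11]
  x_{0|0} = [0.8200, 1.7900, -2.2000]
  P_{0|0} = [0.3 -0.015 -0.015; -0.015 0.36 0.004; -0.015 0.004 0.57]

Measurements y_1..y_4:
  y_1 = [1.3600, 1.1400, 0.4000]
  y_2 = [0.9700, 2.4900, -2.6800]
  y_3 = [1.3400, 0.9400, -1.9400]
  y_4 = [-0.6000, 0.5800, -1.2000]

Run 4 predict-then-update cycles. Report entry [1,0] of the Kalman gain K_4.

step 1: x^-=[1.0944, 1.3631, -2.5882]  P^-=[0.5566 -0.0558 -0.0502; -0.0558 0.8070 0.1493; -0.0502 0.1493 1.0737]  S=[1.1781 -0.0057 -0.3884; -0.0057 1.3347 0.3171; -0.3884 0.3171 1.2588]  K=[0.4687 0.0840 -0.0407; -0.1237 0.6260 -0.0584; 0.1064 0.0349 0.8893]  nu=[-0.0408, -0.0746, 3.2810]  x^+=[0.9354, 1.1297, 0.3227]  P^+=[0.2741 -0.0581 0.0698; -0.0581 0.2896 -0.0196; 0.0698 -0.0196 0.1170]
step 2: x^-=[1.0602, 1.1737, 0.4747]  P^-=[0.5085 -0.0783 0.0948; -0.0783 0.7017 -0.0099; 0.0948 -0.0099 0.4287]  S=[1.0714 0.0274 -0.1178; 0.0274 1.1492 0.0854; -0.1178 0.0854 0.5258]  K=[0.4643 0.0638 0.0017; -0.1364 0.5993 -0.0917; 0.1150 0.0212 0.7870]  nu=[0.0514, 0.9234, -2.8696]  x^+=[1.1381, 1.9832, -1.7581]  P^+=[0.2714 -0.0664 0.0736; -0.0664 0.2814 -0.0256; 0.0736 -0.0256 0.1067]
step 3: x^-=[1.4313, 1.6276, -2.0249]  P^-=[0.5042 -0.0867 0.1004; -0.0867 0.6908 -0.0215; 0.1004 -0.0215 0.4145]  S=[1.0659 0.0216 -0.1081; 0.0216 1.1291 0.0751; -0.1081 0.0751 0.5079]  K=[0.4634 0.0594 0.0079; -0.1392 0.5954 -0.0986; 0.1161 0.0186 0.7822]  nu=[-0.2973, -0.7382, 0.4694]  x^+=[1.2534, 1.1832, -1.7060]  P^+=[0.2708 -0.0682 0.0742; -0.0682 0.2804 -0.0269; 0.0742 -0.0269 0.1063]
step 4: x^-=[1.5423, 0.7699, -1.9514]  P^-=[0.5033 -0.0886 0.1011; -0.0886 0.6895 -0.0235; 0.1011 -0.0235 0.4140]  S=[1.0650 0.0199 -0.1071; 0.0199 1.1260 0.0738; -0.1071 0.0738 0.5069]  K=[0.4631 0.0583 0.0089; -0.1399 0.5948 -0.0999; 0.1162 0.0180 0.7823]  nu=[-2.3889, -0.2859, 1.1756]  x^+=[0.4298, 0.8165, -1.3146]  P^+=[0.2707 -0.0686 0.0742; -0.0686 0.2803 -0.0271; 0.0742 -0.0271 0.1063]

K[1,0] = -0.1399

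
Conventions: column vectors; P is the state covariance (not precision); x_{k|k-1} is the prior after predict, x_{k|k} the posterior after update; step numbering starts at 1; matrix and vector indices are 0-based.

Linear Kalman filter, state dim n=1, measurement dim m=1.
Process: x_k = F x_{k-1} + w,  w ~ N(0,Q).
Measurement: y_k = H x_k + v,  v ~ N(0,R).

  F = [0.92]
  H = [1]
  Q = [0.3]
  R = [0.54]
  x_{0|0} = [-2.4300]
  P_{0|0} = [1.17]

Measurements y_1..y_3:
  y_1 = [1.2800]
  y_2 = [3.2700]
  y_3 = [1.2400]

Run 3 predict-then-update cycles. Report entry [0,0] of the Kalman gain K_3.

K[0,0] = 0.5022

step 1: x^-=[-2.2356]  P^-=[1.2903]  S=[1.8303]  K=[0.7050]  nu=[3.5156]  x^+=[0.2428]  P^+=[0.3807]
step 2: x^-=[0.2234]  P^-=[0.6222]  S=[1.1622]  K=[0.5354]  nu=[3.0466]  x^+=[1.8544]  P^+=[0.2891]
step 3: x^-=[1.7061]  P^-=[0.5447]  S=[1.0847]  K=[0.5022]  nu=[-0.4661]  x^+=[1.4720]  P^+=[0.2712]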